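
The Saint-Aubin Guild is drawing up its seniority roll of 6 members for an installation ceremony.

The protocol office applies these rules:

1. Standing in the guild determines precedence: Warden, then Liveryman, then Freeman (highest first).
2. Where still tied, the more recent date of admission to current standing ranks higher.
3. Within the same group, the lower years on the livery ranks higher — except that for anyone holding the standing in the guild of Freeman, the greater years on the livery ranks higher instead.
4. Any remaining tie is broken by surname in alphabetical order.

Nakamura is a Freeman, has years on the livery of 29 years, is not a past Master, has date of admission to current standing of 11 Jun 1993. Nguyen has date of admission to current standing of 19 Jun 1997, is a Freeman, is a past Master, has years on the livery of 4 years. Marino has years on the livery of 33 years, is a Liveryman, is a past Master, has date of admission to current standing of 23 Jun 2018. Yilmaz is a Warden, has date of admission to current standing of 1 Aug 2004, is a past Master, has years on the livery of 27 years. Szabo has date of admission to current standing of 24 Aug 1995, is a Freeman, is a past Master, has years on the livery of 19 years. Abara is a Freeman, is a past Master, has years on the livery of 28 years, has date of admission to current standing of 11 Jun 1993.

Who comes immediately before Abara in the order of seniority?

Nakamura

By standing in the guild: Yilmaz (Warden); then Marino (Liveryman); then Nguyen, Szabo, Nakamura and Abara (Freeman).
Among Nguyen, Szabo, Nakamura and Abara, by date of admission to current standing (later first): Nguyen (19 Jun 1997) before Szabo (24 Aug 1995) before Nakamura and Abara (11 Jun 1993).
Among Nakamura and Abara, by years on the livery (higher first) (reversed rule for this group): Nakamura (29 years) before Abara (28 years).
Order: Yilmaz, Marino, Nguyen, Szabo, Nakamura, Abara.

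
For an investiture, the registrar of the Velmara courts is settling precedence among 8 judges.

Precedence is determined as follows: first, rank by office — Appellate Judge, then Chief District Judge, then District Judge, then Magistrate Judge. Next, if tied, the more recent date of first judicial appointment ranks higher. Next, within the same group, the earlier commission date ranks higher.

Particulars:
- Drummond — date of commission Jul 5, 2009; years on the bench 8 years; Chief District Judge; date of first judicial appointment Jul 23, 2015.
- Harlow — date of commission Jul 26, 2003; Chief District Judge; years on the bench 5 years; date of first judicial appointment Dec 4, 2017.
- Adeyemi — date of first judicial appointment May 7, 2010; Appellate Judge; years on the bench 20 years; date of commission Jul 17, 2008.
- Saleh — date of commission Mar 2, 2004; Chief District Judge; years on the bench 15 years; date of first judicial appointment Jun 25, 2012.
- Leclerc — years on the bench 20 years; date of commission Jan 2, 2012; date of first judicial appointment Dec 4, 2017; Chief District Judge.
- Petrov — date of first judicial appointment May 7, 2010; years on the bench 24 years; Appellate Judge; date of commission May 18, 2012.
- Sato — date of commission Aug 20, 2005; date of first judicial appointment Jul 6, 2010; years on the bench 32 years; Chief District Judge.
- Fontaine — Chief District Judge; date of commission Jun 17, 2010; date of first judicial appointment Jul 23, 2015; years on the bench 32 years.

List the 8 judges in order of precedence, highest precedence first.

Adeyemi, Petrov, Harlow, Leclerc, Drummond, Fontaine, Saleh, Sato

By office: Adeyemi and Petrov (Appellate Judge); then Harlow, Leclerc, Drummond, Fontaine, Saleh and Sato (Chief District Judge).
Adeyemi and Petrov both have date of first judicial appointment May 7, 2010, so the next rule applies.
Among Adeyemi and Petrov, by date of commission (earlier first): Adeyemi (Jul 17, 2008) before Petrov (May 18, 2012).
Among Harlow, Leclerc, Drummond, Fontaine, Saleh and Sato, by date of first judicial appointment (later first): Harlow and Leclerc (Dec 4, 2017) before Drummond and Fontaine (Jul 23, 2015) before Saleh (Jun 25, 2012) before Sato (Jul 6, 2010).
Among Harlow and Leclerc, by date of commission (earlier first): Harlow (Jul 26, 2003) before Leclerc (Jan 2, 2012).
Among Drummond and Fontaine, by date of commission (earlier first): Drummond (Jul 5, 2009) before Fontaine (Jun 17, 2010).
Full order: Adeyemi, Petrov, Harlow, Leclerc, Drummond, Fontaine, Saleh, Sato.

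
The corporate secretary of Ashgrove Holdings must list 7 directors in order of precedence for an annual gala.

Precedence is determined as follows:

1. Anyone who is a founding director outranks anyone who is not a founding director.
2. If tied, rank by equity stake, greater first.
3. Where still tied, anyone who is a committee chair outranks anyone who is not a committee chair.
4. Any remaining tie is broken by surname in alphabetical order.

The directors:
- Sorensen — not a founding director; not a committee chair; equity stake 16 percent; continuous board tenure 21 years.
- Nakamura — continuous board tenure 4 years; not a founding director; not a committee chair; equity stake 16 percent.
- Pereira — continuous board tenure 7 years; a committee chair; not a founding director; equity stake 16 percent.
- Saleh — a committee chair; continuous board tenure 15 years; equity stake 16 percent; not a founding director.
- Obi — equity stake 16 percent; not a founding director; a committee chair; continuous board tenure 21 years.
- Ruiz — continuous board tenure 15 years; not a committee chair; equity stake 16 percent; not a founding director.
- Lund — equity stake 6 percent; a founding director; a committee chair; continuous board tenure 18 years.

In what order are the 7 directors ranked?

By the first rule: Lund (a founding director); then Obi, Pereira, Saleh, Nakamura, Ruiz and Sorensen (each not a founding director).
Obi, Pereira, Saleh, Nakamura, Ruiz and Sorensen all have equity stake 16 percent, so the next rule applies.
Among Obi, Pereira, Saleh, Nakamura, Ruiz and Sorensen, a committee chair before not a committee chair: Obi, Pereira and Saleh (a committee chair) before Nakamura, Ruiz and Sorensen (not a committee chair).
Among Obi, Pereira and Saleh, alphabetically by surname: Obi before Pereira before Saleh.
Among Nakamura, Ruiz and Sorensen, alphabetically by surname: Nakamura before Ruiz before Sorensen.
Full order: Lund, Obi, Pereira, Saleh, Nakamura, Ruiz, Sorensen.

Lund, Obi, Pereira, Saleh, Nakamura, Ruiz, Sorensen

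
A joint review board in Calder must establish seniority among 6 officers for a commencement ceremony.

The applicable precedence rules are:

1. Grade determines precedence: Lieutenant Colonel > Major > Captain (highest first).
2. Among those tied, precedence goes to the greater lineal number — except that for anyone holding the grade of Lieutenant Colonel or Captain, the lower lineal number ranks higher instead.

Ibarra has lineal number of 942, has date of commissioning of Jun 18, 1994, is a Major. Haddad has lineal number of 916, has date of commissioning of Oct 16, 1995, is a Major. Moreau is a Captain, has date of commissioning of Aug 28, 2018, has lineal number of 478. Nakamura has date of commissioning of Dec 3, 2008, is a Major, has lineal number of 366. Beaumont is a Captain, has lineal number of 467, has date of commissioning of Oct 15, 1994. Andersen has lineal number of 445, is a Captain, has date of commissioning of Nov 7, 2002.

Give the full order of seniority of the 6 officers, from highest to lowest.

By grade: Ibarra, Haddad and Nakamura (Major); then Andersen, Beaumont and Moreau (Captain).
Among Ibarra, Haddad and Nakamura, by lineal number (higher first): Ibarra (942) before Haddad (916) before Nakamura (366).
Among Andersen, Beaumont and Moreau, by lineal number (lower first) (reversed rule for this group): Andersen (445) before Beaumont (467) before Moreau (478).
Full order: Ibarra, Haddad, Nakamura, Andersen, Beaumont, Moreau.

Ibarra, Haddad, Nakamura, Andersen, Beaumont, Moreau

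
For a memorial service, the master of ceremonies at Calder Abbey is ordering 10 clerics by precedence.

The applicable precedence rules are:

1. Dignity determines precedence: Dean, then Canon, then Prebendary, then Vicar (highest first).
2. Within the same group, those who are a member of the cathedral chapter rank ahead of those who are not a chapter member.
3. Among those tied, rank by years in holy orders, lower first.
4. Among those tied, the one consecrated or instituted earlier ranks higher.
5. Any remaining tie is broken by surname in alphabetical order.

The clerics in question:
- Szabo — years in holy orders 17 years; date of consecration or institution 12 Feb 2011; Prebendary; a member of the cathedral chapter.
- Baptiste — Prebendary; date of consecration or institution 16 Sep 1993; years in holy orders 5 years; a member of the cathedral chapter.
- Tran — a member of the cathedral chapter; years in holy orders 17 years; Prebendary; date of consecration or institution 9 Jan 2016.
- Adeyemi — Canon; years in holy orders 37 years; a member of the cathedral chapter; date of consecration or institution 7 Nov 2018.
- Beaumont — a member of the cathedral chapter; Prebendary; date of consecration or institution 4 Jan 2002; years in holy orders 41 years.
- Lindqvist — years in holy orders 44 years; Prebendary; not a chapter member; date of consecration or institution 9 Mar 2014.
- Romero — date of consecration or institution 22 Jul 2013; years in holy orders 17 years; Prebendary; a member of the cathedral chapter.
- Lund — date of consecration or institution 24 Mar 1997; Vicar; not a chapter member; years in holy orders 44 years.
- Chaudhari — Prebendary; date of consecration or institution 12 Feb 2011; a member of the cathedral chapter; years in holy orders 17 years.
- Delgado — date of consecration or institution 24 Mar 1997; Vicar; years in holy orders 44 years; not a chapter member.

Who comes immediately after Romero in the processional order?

By dignity: Adeyemi (Canon); then Baptiste, Chaudhari, Szabo, Romero, Tran, Beaumont and Lindqvist (Prebendary); then Delgado and Lund (Vicar).
Among Baptiste, Chaudhari, Szabo, Romero, Tran, Beaumont and Lindqvist, a member of the cathedral chapter before not a chapter member: Baptiste, Chaudhari, Szabo, Romero, Tran and Beaumont (a member of the cathedral chapter) before Lindqvist (not a chapter member).
Among Baptiste, Chaudhari, Szabo, Romero, Tran and Beaumont, by years in holy orders (lower first): Baptiste (5 years) before Chaudhari, Szabo, Romero and Tran (17 years) before Beaumont (41 years).
Among Chaudhari, Szabo, Romero and Tran, by date of consecration or institution (earlier first): Chaudhari and Szabo (12 Feb 2011) before Romero (22 Jul 2013) before Tran (9 Jan 2016).
Among Chaudhari and Szabo, alphabetically by surname: Chaudhari before Szabo.
Delgado and Lund are each not a chapter member, so the next rule applies.
Delgado and Lund both have years in holy orders 44 years, so the next rule applies.
Delgado and Lund both have date of consecration or institution 24 Mar 1997, so the next rule applies.
Among Delgado and Lund, alphabetically by surname: Delgado before Lund.
Order: Adeyemi, Baptiste, Chaudhari, Szabo, Romero, Tran, Beaumont, Lindqvist, Delgado, Lund.

Tran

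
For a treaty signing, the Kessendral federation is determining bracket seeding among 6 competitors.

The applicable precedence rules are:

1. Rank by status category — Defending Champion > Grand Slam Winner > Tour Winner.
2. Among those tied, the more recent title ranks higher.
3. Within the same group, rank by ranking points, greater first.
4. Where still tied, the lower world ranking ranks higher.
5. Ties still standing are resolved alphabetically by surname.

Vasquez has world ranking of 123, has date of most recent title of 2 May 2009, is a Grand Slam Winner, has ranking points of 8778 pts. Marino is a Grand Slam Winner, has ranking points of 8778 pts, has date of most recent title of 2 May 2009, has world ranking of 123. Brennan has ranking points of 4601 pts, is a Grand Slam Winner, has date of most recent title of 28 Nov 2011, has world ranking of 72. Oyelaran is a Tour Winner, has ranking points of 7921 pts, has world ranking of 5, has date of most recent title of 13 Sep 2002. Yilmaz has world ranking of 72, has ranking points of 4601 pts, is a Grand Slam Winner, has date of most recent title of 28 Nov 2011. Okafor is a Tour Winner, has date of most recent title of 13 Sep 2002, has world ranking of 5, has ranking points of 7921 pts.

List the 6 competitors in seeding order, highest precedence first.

By status category: Brennan, Yilmaz, Marino and Vasquez (Grand Slam Winner); then Okafor and Oyelaran (Tour Winner).
Among Brennan, Yilmaz, Marino and Vasquez, by date of most recent title (later first): Brennan and Yilmaz (28 Nov 2011) before Marino and Vasquez (2 May 2009).
Brennan and Yilmaz both have ranking points 4601 pts, so the next rule applies.
Brennan and Yilmaz both have world ranking 72, so the next rule applies.
Among Brennan and Yilmaz, alphabetically by surname: Brennan before Yilmaz.
Marino and Vasquez both have ranking points 8778 pts, so the next rule applies.
Marino and Vasquez both have world ranking 123, so the next rule applies.
Among Marino and Vasquez, alphabetically by surname: Marino before Vasquez.
Okafor and Oyelaran both have date of most recent title 13 Sep 2002, so the next rule applies.
Okafor and Oyelaran both have ranking points 7921 pts, so the next rule applies.
Okafor and Oyelaran both have world ranking 5, so the next rule applies.
Among Okafor and Oyelaran, alphabetically by surname: Okafor before Oyelaran.
Full order: Brennan, Yilmaz, Marino, Vasquez, Okafor, Oyelaran.

Brennan, Yilmaz, Marino, Vasquez, Okafor, Oyelaran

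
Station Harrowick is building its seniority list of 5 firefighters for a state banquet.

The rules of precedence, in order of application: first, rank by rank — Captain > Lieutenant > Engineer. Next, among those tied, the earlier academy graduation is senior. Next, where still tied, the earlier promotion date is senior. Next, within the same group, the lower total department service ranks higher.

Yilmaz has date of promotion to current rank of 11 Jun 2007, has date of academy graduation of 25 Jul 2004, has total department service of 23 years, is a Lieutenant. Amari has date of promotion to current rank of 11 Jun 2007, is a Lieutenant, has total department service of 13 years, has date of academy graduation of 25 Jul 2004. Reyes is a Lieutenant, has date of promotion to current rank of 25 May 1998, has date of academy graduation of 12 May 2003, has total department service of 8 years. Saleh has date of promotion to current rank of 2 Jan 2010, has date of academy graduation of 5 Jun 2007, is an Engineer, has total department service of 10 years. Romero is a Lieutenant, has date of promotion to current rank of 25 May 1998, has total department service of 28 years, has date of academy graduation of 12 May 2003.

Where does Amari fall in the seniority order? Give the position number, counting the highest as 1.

3

By rank: Reyes, Romero, Amari and Yilmaz (Lieutenant); then Saleh (Engineer).
Among Reyes, Romero, Amari and Yilmaz, by date of academy graduation (earlier first): Reyes and Romero (12 May 2003) before Amari and Yilmaz (25 Jul 2004).
Reyes and Romero both have date of promotion to current rank 25 May 1998, so the next rule applies.
Among Reyes and Romero, by total department service (lower first): Reyes (8 years) before Romero (28 years).
Amari and Yilmaz both have date of promotion to current rank 11 Jun 2007, so the next rule applies.
Among Amari and Yilmaz, by total department service (lower first): Amari (13 years) before Yilmaz (23 years).
Order: Reyes, Romero, Amari, Yilmaz, Saleh. So position 3.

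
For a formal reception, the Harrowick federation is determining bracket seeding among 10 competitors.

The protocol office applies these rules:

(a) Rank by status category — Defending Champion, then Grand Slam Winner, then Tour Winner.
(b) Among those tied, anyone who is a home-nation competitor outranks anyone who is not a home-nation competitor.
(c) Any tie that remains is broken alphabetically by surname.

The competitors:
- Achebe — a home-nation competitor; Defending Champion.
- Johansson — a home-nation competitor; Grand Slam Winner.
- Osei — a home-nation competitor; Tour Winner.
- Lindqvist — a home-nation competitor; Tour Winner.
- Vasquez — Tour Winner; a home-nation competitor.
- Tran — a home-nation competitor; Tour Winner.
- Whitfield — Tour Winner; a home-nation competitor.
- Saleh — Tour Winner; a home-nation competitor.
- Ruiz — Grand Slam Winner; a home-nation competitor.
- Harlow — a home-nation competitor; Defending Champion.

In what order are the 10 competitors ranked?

Achebe, Harlow, Johansson, Ruiz, Lindqvist, Osei, Saleh, Tran, Vasquez, Whitfield

By status category: Achebe and Harlow (Defending Champion); then Johansson and Ruiz (Grand Slam Winner); then Lindqvist, Osei, Saleh, Tran, Vasquez and Whitfield (Tour Winner).
Achebe and Harlow are each a home-nation competitor, so the next rule applies.
Among Achebe and Harlow, alphabetically by surname: Achebe before Harlow.
Johansson and Ruiz are each a home-nation competitor, so the next rule applies.
Among Johansson and Ruiz, alphabetically by surname: Johansson before Ruiz.
Lindqvist, Osei, Saleh, Tran, Vasquez and Whitfield are each a home-nation competitor, so the next rule applies.
Among Lindqvist, Osei, Saleh, Tran, Vasquez and Whitfield, alphabetically by surname: Lindqvist before Osei before Saleh before Tran before Vasquez before Whitfield.
Full order: Achebe, Harlow, Johansson, Ruiz, Lindqvist, Osei, Saleh, Tran, Vasquez, Whitfield.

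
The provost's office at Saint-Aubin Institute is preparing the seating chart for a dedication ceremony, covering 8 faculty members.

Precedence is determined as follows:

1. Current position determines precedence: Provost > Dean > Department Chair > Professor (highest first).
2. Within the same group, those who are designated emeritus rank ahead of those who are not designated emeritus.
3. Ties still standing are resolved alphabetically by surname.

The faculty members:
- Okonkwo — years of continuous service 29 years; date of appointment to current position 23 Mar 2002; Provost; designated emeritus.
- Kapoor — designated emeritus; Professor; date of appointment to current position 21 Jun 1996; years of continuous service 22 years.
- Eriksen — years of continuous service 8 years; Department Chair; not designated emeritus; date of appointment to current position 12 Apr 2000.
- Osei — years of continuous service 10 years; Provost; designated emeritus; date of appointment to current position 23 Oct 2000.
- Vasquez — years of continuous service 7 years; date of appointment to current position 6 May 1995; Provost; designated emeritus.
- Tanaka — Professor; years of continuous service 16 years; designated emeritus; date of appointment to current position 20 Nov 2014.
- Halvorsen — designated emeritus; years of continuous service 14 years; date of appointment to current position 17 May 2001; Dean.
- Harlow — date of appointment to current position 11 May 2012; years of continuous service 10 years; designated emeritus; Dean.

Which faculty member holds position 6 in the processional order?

Eriksen

By current position: Okonkwo, Osei and Vasquez (Provost); then Halvorsen and Harlow (Dean); then Eriksen (Department Chair); then Kapoor and Tanaka (Professor).
Okonkwo, Osei and Vasquez are each designated emeritus, so the next rule applies.
Among Okonkwo, Osei and Vasquez, alphabetically by surname: Okonkwo before Osei before Vasquez.
Halvorsen and Harlow are each designated emeritus, so the next rule applies.
Among Halvorsen and Harlow, alphabetically by surname: Halvorsen before Harlow.
Kapoor and Tanaka are each designated emeritus, so the next rule applies.
Among Kapoor and Tanaka, alphabetically by surname: Kapoor before Tanaka.
Order: Okonkwo, Osei, Vasquez, Halvorsen, Harlow, Eriksen, Kapoor, Tanaka.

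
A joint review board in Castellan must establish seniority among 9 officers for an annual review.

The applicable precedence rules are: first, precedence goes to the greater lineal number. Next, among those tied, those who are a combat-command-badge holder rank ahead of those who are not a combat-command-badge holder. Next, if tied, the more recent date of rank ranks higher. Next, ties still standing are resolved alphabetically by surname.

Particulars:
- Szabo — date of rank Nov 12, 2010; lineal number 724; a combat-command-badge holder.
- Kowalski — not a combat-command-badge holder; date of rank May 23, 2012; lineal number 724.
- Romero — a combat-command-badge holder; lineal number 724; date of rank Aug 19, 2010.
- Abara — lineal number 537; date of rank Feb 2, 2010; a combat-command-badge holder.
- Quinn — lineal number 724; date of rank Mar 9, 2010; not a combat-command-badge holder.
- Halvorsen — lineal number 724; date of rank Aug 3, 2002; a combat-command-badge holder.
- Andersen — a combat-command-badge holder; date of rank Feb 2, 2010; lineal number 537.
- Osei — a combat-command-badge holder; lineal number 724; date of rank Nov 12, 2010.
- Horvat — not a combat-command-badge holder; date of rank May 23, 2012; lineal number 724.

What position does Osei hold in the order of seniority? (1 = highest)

By lineal number (higher first): Osei, Szabo, Romero, Halvorsen, Horvat, Kowalski and Quinn (each 724); then Abara and Andersen (both 537).
Among Osei, Szabo, Romero, Halvorsen, Horvat, Kowalski and Quinn, a combat-command-badge holder before not a combat-command-badge holder: Osei, Szabo, Romero and Halvorsen (a combat-command-badge holder) before Horvat, Kowalski and Quinn (not a combat-command-badge holder).
Among Osei, Szabo, Romero and Halvorsen, by date of rank (later first): Osei and Szabo (Nov 12, 2010) before Romero (Aug 19, 2010) before Halvorsen (Aug 3, 2002).
Among Osei and Szabo, alphabetically by surname: Osei before Szabo.
Among Horvat, Kowalski and Quinn, by date of rank (later first): Horvat and Kowalski (May 23, 2012) before Quinn (Mar 9, 2010).
Among Horvat and Kowalski, alphabetically by surname: Horvat before Kowalski.
Abara and Andersen are each a combat-command-badge holder, so the next rule applies.
Abara and Andersen both have date of rank Feb 2, 2010, so the next rule applies.
Among Abara and Andersen, alphabetically by surname: Abara before Andersen.
Order: Osei, Szabo, Romero, Halvorsen, Horvat, Kowalski, Quinn, Abara, Andersen. So position 1.

1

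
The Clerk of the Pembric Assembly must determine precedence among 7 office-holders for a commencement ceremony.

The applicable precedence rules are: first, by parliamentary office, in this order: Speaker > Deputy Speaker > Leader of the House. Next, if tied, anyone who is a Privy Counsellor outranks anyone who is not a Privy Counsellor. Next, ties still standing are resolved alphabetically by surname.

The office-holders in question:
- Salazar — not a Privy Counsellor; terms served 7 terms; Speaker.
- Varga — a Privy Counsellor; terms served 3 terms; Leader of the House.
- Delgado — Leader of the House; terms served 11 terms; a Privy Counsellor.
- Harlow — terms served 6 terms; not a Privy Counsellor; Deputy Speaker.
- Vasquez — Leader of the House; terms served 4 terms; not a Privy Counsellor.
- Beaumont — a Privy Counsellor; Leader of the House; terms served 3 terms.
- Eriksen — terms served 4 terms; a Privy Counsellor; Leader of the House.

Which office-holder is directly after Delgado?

Eriksen

By parliamentary office: Salazar (Speaker); then Harlow (Deputy Speaker); then Beaumont, Delgado, Eriksen, Varga and Vasquez (Leader of the House).
Among Beaumont, Delgado, Eriksen, Varga and Vasquez, a Privy Counsellor before not a Privy Counsellor: Beaumont, Delgado, Eriksen and Varga (a Privy Counsellor) before Vasquez (not a Privy Counsellor).
Among Beaumont, Delgado, Eriksen and Varga, alphabetically by surname: Beaumont before Delgado before Eriksen before Varga.
Order: Salazar, Harlow, Beaumont, Delgado, Eriksen, Varga, Vasquez.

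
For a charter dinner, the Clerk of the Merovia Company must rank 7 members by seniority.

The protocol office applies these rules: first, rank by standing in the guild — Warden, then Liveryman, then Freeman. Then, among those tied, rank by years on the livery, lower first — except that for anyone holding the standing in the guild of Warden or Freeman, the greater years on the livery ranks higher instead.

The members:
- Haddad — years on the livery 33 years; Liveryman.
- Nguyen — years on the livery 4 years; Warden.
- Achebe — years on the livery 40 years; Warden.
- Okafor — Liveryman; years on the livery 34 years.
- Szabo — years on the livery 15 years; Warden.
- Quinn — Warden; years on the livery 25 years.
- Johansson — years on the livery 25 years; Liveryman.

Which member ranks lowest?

Okafor

By standing in the guild: Achebe, Quinn, Szabo and Nguyen (Warden); then Johansson, Haddad and Okafor (Liveryman).
Among Achebe, Quinn, Szabo and Nguyen, by years on the livery (higher first) (reversed rule for this group): Achebe (40 years) before Quinn (25 years) before Szabo (15 years) before Nguyen (4 years).
Among Johansson, Haddad and Okafor, by years on the livery (lower first): Johansson (25 years) before Haddad (33 years) before Okafor (34 years).
Order: Achebe, Quinn, Szabo, Nguyen, Johansson, Haddad, Okafor.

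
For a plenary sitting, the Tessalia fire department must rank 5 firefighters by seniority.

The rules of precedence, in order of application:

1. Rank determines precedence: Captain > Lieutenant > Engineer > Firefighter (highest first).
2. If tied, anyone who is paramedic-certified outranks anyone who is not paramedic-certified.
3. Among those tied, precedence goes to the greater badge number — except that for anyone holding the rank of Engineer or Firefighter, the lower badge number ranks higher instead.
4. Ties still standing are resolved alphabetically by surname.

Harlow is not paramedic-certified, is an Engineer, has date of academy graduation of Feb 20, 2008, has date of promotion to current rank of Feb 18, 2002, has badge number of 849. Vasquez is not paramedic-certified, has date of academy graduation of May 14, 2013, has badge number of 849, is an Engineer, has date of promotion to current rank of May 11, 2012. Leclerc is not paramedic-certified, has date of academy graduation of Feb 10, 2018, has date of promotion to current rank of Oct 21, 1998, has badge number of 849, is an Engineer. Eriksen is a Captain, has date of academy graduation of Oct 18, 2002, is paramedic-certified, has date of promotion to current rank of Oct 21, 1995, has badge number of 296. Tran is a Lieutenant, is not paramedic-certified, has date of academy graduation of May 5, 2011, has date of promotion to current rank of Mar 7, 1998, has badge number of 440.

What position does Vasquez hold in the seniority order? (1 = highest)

By rank: Eriksen (Captain); then Tran (Lieutenant); then Harlow, Leclerc and Vasquez (Engineer).
Harlow, Leclerc and Vasquez are each not paramedic-certified, so the next rule applies.
Harlow, Leclerc and Vasquez all have badge number 849, so the next rule applies.
Among Harlow, Leclerc and Vasquez, alphabetically by surname: Harlow before Leclerc before Vasquez.
Order: Eriksen, Tran, Harlow, Leclerc, Vasquez. So position 5.

5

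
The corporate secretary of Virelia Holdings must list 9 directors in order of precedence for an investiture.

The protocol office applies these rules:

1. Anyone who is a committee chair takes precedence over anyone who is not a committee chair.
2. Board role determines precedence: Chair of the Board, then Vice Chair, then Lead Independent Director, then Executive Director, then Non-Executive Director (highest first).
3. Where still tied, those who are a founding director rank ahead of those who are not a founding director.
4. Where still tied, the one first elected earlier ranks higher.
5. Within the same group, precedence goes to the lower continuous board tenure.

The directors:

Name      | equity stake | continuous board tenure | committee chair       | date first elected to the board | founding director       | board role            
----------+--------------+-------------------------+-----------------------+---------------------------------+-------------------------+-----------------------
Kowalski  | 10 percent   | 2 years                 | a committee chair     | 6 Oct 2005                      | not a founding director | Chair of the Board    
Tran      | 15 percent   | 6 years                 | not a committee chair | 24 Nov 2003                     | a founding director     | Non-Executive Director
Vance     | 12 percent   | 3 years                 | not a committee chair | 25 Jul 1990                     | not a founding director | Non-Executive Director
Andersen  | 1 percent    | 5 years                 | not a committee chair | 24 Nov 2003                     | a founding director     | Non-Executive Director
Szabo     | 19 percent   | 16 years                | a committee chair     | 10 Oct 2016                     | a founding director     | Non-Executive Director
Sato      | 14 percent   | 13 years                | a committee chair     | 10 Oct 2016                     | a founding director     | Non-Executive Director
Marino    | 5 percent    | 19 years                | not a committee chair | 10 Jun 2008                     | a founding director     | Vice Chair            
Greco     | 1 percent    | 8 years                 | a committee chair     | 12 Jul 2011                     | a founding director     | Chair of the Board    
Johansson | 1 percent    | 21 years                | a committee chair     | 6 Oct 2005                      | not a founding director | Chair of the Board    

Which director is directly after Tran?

By the first rule: Greco, Kowalski, Johansson, Sato and Szabo (each a committee chair); then Marino, Andersen, Tran and Vance (each not a committee chair).
Among Greco, Kowalski, Johansson, Sato and Szabo, by board role: Greco, Kowalski and Johansson (Chair of the Board) before Sato and Szabo (Non-Executive Director).
Among Greco, Kowalski and Johansson, a founding director before not a founding director: Greco (a founding director) before Kowalski and Johansson (not a founding director).
Kowalski and Johansson both have date first elected to the board 6 Oct 2005, so the next rule applies.
Among Kowalski and Johansson, by continuous board tenure (lower first): Kowalski (2 years) before Johansson (21 years).
Sato and Szabo are each a founding director, so the next rule applies.
Sato and Szabo both have date first elected to the board 10 Oct 2016, so the next rule applies.
Among Sato and Szabo, by continuous board tenure (lower first): Sato (13 years) before Szabo (16 years).
Among Marino, Andersen, Tran and Vance, by board role: Marino (Vice Chair) before Andersen, Tran and Vance (Non-Executive Director).
Among Andersen, Tran and Vance, a founding director before not a founding director: Andersen and Tran (a founding director) before Vance (not a founding director).
Andersen and Tran both have date first elected to the board 24 Nov 2003, so the next rule applies.
Among Andersen and Tran, by continuous board tenure (lower first): Andersen (5 years) before Tran (6 years).
Order: Greco, Kowalski, Johansson, Sato, Szabo, Marino, Andersen, Tran, Vance.

Vance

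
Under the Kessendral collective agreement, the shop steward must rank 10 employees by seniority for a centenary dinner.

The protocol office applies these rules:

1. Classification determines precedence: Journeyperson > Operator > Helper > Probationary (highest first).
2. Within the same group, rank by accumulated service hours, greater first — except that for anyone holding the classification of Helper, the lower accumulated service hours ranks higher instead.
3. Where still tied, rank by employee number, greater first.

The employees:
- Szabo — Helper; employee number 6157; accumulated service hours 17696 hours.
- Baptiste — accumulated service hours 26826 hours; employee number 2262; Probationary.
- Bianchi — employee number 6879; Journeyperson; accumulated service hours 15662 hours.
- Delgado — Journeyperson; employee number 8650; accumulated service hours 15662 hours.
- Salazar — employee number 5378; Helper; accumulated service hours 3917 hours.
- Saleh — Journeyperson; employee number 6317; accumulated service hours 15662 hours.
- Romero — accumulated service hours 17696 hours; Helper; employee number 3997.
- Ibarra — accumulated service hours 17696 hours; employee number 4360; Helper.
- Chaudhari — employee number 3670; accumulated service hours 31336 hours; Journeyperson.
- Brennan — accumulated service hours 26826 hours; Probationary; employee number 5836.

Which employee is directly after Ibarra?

By classification: Chaudhari, Delgado, Bianchi and Saleh (Journeyperson); then Salazar, Szabo, Ibarra and Romero (Helper); then Brennan and Baptiste (Probationary).
Among Chaudhari, Delgado, Bianchi and Saleh, by accumulated service hours (higher first): Chaudhari (31336 hours) before Delgado, Bianchi and Saleh (15662 hours).
Among Delgado, Bianchi and Saleh, by employee number (higher first): Delgado (8650) before Bianchi (6879) before Saleh (6317).
Among Salazar, Szabo, Ibarra and Romero, by accumulated service hours (lower first) (reversed rule for this group): Salazar (3917 hours) before Szabo, Ibarra and Romero (17696 hours).
Among Szabo, Ibarra and Romero, by employee number (higher first): Szabo (6157) before Ibarra (4360) before Romero (3997).
Brennan and Baptiste both have accumulated service hours 26826 hours, so the next rule applies.
Among Brennan and Baptiste, by employee number (higher first): Brennan (5836) before Baptiste (2262).
Order: Chaudhari, Delgado, Bianchi, Saleh, Salazar, Szabo, Ibarra, Romero, Brennan, Baptiste.

Romero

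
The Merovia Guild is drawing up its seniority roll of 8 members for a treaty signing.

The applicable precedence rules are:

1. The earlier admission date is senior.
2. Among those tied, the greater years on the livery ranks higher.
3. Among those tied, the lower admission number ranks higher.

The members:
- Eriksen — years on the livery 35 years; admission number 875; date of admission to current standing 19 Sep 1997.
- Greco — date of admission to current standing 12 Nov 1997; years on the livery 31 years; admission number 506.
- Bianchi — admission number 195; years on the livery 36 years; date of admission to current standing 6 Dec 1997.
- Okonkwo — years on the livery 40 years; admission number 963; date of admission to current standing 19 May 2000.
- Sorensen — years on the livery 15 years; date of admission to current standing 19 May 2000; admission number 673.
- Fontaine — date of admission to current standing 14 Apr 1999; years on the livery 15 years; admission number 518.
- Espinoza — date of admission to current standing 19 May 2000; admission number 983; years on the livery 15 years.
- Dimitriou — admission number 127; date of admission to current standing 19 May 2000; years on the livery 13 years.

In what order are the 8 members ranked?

Eriksen, Greco, Bianchi, Fontaine, Okonkwo, Sorensen, Espinoza, Dimitriou

By date of admission to current standing (earlier first): Eriksen (19 Sep 1997); then Greco (12 Nov 1997); then Bianchi (6 Dec 1997); then Fontaine (14 Apr 1999); then Okonkwo, Sorensen, Espinoza and Dimitriou (each 19 May 2000).
Among Okonkwo, Sorensen, Espinoza and Dimitriou, by years on the livery (higher first): Okonkwo (40 years) before Sorensen and Espinoza (15 years) before Dimitriou (13 years).
Among Sorensen and Espinoza, by admission number (lower first): Sorensen (673) before Espinoza (983).
Full order: Eriksen, Greco, Bianchi, Fontaine, Okonkwo, Sorensen, Espinoza, Dimitriou.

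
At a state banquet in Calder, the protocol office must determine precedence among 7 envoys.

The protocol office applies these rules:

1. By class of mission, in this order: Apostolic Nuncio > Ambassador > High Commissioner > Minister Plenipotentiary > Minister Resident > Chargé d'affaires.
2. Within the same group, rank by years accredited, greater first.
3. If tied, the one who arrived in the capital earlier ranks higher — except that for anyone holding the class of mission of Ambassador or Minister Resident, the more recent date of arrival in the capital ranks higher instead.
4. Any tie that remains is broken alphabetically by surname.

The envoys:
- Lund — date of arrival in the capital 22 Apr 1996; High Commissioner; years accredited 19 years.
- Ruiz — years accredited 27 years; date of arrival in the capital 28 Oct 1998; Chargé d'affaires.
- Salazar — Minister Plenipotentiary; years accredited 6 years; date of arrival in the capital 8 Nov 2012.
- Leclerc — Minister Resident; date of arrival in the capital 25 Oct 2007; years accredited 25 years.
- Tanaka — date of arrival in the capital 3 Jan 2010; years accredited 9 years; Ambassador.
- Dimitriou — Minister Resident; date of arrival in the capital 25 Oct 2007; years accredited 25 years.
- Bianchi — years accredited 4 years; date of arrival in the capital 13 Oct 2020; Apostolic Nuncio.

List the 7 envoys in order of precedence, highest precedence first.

By class of mission: Bianchi (Apostolic Nuncio); then Tanaka (Ambassador); then Lund (High Commissioner); then Salazar (Minister Plenipotentiary); then Dimitriou and Leclerc (Minister Resident); then Ruiz (Chargé d'affaires).
Dimitriou and Leclerc both have years accredited 25 years, so the next rule applies.
Dimitriou and Leclerc both have date of arrival in the capital 25 Oct 2007, so the next rule applies.
Among Dimitriou and Leclerc, alphabetically by surname: Dimitriou before Leclerc.
Full order: Bianchi, Tanaka, Lund, Salazar, Dimitriou, Leclerc, Ruiz.

Bianchi, Tanaka, Lund, Salazar, Dimitriou, Leclerc, Ruiz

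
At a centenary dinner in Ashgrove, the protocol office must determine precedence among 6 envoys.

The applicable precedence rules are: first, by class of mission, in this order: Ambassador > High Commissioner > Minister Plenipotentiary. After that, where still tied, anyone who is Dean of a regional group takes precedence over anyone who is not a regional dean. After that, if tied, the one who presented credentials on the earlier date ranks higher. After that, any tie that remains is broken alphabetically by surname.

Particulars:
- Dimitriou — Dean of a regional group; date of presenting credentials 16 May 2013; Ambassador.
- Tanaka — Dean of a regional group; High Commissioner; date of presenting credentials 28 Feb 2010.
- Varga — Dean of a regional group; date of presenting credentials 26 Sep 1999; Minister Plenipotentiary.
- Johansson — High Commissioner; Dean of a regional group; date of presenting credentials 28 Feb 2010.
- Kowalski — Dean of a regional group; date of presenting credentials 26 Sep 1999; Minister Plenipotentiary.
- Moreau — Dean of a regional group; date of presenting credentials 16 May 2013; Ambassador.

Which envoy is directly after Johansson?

By class of mission: Dimitriou and Moreau (Ambassador); then Johansson and Tanaka (High Commissioner); then Kowalski and Varga (Minister Plenipotentiary).
Dimitriou and Moreau are each Dean of a regional group, so the next rule applies.
Dimitriou and Moreau both have date of presenting credentials 16 May 2013, so the next rule applies.
Among Dimitriou and Moreau, alphabetically by surname: Dimitriou before Moreau.
Johansson and Tanaka are each Dean of a regional group, so the next rule applies.
Johansson and Tanaka both have date of presenting credentials 28 Feb 2010, so the next rule applies.
Among Johansson and Tanaka, alphabetically by surname: Johansson before Tanaka.
Kowalski and Varga are each Dean of a regional group, so the next rule applies.
Kowalski and Varga both have date of presenting credentials 26 Sep 1999, so the next rule applies.
Among Kowalski and Varga, alphabetically by surname: Kowalski before Varga.
Order: Dimitriou, Moreau, Johansson, Tanaka, Kowalski, Varga.

Tanaka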